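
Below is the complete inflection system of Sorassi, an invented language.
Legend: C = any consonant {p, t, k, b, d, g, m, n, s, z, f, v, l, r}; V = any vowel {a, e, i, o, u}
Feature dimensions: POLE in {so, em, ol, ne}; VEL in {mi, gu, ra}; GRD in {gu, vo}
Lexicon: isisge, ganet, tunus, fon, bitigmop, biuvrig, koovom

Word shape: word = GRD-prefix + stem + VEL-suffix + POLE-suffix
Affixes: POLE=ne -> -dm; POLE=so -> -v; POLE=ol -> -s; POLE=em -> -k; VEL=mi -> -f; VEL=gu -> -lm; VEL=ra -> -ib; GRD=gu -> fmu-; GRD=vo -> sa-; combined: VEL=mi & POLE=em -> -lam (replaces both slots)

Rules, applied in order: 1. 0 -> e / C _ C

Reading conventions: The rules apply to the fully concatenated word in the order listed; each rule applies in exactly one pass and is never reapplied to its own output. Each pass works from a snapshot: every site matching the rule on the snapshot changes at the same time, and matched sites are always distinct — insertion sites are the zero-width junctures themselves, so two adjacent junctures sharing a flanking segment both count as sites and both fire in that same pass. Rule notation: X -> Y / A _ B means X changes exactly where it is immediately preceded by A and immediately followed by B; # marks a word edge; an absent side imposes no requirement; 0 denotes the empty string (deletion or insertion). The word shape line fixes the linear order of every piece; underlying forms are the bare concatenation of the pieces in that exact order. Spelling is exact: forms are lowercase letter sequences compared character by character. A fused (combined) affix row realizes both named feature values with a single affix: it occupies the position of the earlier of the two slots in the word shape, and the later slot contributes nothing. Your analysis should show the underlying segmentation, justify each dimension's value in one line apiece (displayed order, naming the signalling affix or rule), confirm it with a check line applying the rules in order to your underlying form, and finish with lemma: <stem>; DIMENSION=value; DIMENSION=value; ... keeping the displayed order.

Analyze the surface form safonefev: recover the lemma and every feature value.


underlying: sa-fon-f-v
POLE=so - signalled by the affix -v
VEL=mi - signalled by the affix -f
GRD=vo - signalled by the affix sa-
check: safonfv -> safonefev
lemma: fon; POLE=so; VEL=mi; GRD=vo


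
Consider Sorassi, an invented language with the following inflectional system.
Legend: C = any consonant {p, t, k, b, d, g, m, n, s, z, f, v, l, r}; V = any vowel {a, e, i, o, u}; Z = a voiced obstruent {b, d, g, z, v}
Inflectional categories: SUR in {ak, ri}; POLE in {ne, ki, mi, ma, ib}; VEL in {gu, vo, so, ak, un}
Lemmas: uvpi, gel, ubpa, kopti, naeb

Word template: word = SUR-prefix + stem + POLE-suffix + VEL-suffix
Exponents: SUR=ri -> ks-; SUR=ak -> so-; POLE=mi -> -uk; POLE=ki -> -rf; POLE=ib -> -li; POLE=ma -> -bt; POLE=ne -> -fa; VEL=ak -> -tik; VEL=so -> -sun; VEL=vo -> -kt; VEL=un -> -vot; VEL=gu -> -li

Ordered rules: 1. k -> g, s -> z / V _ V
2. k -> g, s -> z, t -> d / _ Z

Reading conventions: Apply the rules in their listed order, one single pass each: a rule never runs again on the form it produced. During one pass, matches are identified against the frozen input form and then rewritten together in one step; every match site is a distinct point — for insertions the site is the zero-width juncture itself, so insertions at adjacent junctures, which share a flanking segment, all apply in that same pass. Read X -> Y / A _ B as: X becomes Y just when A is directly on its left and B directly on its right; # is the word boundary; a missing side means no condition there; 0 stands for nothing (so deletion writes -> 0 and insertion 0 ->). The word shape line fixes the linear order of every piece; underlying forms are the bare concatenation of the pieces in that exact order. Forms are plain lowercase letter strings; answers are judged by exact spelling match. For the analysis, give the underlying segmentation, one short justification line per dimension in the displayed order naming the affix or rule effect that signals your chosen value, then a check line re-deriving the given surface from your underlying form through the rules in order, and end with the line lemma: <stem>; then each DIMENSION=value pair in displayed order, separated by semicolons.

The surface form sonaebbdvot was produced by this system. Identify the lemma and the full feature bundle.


underlying: so-naeb-bt-vot
SUR=ak - signalled by the affix so-
POLE=ma - signalled by the affix -bt
VEL=un - signalled by the affix -vot
check: sonaebbtvot -> sonaebbtvot -> sonaebbdvot
lemma: naeb; SUR=ak; POLE=ma; VEL=un


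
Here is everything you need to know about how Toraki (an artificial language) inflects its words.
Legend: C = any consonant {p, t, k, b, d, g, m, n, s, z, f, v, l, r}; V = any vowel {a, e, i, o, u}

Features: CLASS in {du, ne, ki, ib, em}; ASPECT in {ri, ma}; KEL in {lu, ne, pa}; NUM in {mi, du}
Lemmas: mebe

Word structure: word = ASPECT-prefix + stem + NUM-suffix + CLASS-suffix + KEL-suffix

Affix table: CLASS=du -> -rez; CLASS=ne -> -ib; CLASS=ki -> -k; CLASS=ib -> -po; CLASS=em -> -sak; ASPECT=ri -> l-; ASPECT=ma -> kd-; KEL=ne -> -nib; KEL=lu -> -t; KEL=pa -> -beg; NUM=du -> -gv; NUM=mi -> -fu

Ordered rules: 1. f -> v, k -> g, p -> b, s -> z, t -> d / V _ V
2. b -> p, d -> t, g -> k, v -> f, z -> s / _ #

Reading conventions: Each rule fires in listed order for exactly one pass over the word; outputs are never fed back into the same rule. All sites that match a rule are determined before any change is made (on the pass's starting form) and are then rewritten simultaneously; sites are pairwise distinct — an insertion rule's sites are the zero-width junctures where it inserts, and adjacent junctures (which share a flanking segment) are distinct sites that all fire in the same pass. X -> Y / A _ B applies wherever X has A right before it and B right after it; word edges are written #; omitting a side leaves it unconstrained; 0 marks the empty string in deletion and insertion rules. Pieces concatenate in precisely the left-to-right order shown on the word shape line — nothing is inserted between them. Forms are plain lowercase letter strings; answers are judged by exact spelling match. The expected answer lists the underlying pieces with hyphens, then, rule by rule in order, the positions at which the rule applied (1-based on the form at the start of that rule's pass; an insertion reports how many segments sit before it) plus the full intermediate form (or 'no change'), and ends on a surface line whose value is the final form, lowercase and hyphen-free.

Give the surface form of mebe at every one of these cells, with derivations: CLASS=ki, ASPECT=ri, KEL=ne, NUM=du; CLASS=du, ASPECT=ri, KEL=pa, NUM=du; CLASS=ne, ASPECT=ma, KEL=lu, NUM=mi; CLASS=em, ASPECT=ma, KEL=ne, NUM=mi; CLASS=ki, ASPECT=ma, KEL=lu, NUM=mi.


cell CLASS=ki, ASPECT=ri, KEL=ne, NUM=du:
underlying: l-mebe-gv-k-nib
1. f -> v, k -> g, p -> b, s -> z, t -> d / V _ V: no change
2. b -> p, d -> t, g -> k, v -> f, z -> s / _ #: fires at position(s) 11: lmebegvknip
surface: lmebegvknip

cell CLASS=du, ASPECT=ri, KEL=pa, NUM=du:
underlying: l-mebe-gv-rez-beg
1. f -> v, k -> g, p -> b, s -> z, t -> d / V _ V: no change
2. b -> p, d -> t, g -> k, v -> f, z -> s / _ #: fires at position(s) 13: lmebegvrezbek
surface: lmebegvrezbek

cell CLASS=ne, ASPECT=ma, KEL=lu, NUM=mi:
underlying: kd-mebe-fu-ib-t
1. f -> v, k -> g, p -> b, s -> z, t -> d / V _ V: fires at position(s) 7: kdmebevuibt
2. b -> p, d -> t, g -> k, v -> f, z -> s / _ #: no change
surface: kdmebevuibt

cell CLASS=em, ASPECT=ma, KEL=ne, NUM=mi:
underlying: kd-mebe-fu-sak-nib
1. f -> v, k -> g, p -> b, s -> z, t -> d / V _ V: fires at position(s) 7, 9: kdmebevuzaknib
2. b -> p, d -> t, g -> k, v -> f, z -> s / _ #: fires at position(s) 14: kdmebevuzaknip
surface: kdmebevuzaknip

cell CLASS=ki, ASPECT=ma, KEL=lu, NUM=mi:
underlying: kd-mebe-fu-k-t
1. f -> v, k -> g, p -> b, s -> z, t -> d / V _ V: fires at position(s) 7: kdmebevukt
2. b -> p, d -> t, g -> k, v -> f, z -> s / _ #: no change
surface: kdmebevukt


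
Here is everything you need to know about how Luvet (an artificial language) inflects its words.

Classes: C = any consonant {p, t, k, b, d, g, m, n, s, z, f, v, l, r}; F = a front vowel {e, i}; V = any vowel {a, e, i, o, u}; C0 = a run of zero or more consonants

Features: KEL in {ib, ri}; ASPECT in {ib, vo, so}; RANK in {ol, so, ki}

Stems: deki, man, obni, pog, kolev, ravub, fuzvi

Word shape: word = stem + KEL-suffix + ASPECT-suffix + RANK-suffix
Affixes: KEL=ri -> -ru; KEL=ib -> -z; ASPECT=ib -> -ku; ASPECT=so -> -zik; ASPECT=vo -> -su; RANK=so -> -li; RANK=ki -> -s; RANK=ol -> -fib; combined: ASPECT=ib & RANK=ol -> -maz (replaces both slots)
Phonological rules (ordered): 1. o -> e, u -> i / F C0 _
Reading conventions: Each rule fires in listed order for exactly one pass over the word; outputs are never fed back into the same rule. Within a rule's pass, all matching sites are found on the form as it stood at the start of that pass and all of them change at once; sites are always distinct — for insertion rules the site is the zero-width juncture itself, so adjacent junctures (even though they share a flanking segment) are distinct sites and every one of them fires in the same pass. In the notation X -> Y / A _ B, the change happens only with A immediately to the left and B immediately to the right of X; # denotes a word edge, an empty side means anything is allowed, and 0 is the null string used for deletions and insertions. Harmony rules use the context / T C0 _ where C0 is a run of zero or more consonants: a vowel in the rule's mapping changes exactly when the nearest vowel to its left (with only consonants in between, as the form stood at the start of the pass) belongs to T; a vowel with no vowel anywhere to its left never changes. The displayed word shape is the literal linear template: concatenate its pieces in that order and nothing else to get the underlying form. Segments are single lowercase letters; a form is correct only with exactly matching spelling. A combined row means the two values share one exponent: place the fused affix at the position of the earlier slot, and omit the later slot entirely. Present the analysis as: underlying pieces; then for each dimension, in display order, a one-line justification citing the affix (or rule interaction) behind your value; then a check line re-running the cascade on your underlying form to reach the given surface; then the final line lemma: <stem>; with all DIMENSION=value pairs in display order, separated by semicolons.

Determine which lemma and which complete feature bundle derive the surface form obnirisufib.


underlying: obni-ru-su-fib
KEL=ri - signalled by the affix -ru
ASPECT=vo - signalled by the affix -su
RANK=ol - signalled by the affix -fib
check: obnirusufib -> obnirisufib
lemma: obni; KEL=ri; ASPECT=vo; RANK=ol


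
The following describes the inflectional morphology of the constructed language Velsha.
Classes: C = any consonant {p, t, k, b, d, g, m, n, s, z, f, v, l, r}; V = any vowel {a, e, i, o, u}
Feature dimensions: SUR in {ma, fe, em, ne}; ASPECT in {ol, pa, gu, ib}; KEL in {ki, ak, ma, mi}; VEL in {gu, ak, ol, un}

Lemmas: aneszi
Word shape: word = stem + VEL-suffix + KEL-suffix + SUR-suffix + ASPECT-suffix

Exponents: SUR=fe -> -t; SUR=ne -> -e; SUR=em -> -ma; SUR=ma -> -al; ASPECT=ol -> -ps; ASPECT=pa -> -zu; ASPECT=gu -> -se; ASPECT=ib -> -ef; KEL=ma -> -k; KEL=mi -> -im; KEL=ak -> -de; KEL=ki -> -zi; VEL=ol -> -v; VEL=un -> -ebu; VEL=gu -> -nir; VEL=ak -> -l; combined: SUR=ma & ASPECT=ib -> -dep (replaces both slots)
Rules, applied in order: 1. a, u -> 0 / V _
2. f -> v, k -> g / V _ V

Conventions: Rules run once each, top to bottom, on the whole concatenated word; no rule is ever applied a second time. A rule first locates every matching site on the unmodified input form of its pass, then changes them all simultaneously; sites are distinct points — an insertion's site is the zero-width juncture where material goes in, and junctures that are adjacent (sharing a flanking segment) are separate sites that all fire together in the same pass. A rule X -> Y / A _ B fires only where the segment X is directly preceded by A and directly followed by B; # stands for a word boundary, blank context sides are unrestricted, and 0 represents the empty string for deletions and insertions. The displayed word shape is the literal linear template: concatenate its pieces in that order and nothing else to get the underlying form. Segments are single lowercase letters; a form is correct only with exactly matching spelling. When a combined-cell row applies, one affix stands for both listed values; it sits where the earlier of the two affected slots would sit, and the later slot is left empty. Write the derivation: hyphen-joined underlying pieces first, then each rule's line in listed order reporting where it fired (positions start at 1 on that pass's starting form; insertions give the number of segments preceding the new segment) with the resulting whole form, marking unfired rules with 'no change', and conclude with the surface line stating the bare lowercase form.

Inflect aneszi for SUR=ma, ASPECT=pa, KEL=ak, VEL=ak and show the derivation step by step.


underlying: aneszi-l-de-al-zu
1. a, u -> 0 / V _: fires at position(s) 10: aneszildelzu
2. f -> v, k -> g / V _ V: no change
surface: aneszildelzu


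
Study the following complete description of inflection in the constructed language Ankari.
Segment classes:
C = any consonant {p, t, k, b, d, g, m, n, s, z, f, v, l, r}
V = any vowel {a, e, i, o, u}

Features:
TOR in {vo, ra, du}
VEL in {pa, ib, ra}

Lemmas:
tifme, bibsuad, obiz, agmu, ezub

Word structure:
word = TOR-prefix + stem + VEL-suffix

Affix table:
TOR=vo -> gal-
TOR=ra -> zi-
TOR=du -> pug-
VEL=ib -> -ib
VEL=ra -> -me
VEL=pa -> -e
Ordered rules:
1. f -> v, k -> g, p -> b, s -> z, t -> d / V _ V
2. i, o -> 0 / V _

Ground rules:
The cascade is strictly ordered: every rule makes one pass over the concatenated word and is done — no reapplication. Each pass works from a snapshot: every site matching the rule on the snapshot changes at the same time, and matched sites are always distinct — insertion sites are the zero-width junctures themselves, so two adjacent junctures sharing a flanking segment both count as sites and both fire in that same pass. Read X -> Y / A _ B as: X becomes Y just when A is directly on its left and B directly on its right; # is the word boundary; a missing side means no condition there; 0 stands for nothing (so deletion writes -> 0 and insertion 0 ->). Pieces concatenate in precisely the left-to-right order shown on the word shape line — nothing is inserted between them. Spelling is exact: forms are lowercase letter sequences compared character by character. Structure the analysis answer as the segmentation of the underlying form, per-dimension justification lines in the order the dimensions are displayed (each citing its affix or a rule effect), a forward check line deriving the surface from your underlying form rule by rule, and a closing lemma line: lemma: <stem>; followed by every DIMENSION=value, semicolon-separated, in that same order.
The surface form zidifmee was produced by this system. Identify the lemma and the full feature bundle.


underlying: zi-tifme-e
TOR=ra - signalled by the affix zi-
VEL=pa - signalled by the affix -e
check: zitifmee -> zidifmee -> zidifmee
lemma: tifme; TOR=ra; VEL=pa


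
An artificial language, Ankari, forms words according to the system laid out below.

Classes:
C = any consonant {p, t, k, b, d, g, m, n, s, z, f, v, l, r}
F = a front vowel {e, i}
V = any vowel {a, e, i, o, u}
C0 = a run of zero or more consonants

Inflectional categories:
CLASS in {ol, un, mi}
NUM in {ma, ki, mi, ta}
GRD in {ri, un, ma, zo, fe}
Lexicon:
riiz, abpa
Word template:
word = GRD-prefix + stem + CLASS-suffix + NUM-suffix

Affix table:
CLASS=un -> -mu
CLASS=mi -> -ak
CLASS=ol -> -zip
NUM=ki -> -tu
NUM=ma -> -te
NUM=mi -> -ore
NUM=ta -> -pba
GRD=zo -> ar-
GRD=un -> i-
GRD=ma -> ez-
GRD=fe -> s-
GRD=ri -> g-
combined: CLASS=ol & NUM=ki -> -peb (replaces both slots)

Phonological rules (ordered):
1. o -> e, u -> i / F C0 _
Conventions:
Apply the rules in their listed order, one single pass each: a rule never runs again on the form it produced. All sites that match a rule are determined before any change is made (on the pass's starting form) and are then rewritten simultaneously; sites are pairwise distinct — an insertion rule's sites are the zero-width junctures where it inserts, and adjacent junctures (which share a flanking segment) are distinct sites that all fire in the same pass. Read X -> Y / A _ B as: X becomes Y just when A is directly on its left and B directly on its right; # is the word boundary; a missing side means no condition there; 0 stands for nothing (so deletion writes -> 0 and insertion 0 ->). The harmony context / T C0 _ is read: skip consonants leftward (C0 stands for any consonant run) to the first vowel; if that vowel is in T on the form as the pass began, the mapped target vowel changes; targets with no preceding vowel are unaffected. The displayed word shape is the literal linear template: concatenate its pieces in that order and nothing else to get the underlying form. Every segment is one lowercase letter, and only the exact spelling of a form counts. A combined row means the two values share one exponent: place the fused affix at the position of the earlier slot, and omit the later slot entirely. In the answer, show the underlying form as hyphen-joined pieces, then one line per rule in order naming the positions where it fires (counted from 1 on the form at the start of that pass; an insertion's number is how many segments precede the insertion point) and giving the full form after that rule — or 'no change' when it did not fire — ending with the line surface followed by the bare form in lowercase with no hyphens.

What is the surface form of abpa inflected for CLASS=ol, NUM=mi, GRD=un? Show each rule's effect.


underlying: i-abpa-zip-ore
1. o -> e, u -> i / F C0 _: fires at position(s) 9: iabpazipere
surface: iabpazipere


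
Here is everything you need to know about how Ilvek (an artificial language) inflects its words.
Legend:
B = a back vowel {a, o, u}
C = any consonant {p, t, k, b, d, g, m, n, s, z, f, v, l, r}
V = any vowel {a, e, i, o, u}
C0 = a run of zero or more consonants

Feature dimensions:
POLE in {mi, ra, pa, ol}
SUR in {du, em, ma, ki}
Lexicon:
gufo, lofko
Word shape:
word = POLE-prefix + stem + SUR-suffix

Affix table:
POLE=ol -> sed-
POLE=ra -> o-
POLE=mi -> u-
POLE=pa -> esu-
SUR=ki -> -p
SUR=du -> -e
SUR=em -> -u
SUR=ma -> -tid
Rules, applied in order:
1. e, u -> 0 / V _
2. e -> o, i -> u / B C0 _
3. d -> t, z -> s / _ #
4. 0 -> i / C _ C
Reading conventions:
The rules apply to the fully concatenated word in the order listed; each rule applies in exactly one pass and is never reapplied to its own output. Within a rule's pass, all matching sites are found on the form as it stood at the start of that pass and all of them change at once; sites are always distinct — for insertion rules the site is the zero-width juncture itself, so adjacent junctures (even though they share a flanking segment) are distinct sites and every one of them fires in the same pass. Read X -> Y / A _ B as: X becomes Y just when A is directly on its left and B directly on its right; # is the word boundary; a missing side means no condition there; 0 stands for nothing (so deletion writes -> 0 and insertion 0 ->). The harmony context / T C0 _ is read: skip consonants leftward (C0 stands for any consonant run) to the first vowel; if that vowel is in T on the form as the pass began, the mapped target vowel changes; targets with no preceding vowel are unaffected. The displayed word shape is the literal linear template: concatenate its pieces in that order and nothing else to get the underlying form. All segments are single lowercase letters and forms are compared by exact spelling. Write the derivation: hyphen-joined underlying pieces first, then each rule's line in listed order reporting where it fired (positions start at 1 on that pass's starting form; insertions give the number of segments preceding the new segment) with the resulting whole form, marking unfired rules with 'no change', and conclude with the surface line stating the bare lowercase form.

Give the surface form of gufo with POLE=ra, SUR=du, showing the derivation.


underlying: o-gufo-e
1. e, u -> 0 / V _: fires at position(s) 6: ogufo
2. e -> o, i -> u / B C0 _: no change
3. d -> t, z -> s / _ #: no change
4. 0 -> i / C _ C: no change
surface: ogufo


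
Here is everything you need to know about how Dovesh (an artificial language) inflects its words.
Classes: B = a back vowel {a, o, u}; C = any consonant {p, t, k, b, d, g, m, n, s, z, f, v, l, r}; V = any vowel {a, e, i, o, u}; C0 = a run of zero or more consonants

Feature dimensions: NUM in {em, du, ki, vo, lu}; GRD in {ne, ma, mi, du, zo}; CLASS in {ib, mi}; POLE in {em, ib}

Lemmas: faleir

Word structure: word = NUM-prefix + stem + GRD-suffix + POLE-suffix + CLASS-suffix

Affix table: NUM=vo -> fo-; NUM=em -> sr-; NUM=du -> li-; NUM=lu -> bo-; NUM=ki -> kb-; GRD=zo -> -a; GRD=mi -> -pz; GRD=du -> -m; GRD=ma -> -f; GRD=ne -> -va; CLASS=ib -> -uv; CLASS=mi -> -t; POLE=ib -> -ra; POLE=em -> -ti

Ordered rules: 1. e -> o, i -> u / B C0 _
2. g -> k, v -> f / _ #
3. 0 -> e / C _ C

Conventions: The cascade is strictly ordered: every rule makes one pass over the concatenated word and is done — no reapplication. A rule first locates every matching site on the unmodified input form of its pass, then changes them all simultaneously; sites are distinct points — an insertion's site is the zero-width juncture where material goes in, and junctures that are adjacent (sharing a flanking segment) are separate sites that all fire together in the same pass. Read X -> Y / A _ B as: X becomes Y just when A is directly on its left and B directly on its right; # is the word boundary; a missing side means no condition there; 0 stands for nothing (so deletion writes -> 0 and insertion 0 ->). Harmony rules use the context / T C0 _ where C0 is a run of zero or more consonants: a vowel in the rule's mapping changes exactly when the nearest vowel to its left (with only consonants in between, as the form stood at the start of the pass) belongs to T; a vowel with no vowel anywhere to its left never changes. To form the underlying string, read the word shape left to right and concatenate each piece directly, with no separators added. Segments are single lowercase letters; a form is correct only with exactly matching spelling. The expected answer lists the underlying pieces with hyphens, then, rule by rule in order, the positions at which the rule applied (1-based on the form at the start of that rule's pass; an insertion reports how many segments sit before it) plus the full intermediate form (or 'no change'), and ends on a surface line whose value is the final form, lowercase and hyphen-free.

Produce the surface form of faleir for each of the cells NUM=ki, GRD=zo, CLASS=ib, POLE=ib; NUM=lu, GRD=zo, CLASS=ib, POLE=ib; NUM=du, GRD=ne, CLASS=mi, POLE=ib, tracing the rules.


cell NUM=ki, GRD=zo, CLASS=ib, POLE=ib:
underlying: kb-faleir-a-ra-uv
1. e -> o, i -> u / B C0 _: fires at position(s) 6: kbfaloirarauv
2. g -> k, v -> f / _ #: fires at position(s) 13: kbfaloirarauf
3. 0 -> e / C _ C: inserts after position(s) 1, 2: kebefaloirarauf
surface: kebefaloirarauf

cell NUM=lu, GRD=zo, CLASS=ib, POLE=ib:
underlying: bo-faleir-a-ra-uv
1. e -> o, i -> u / B C0 _: fires at position(s) 6: bofaloirarauv
2. g -> k, v -> f / _ #: fires at position(s) 13: bofaloirarauf
3. 0 -> e / C _ C: no change
surface: bofaloirarauf

cell NUM=du, GRD=ne, CLASS=mi, POLE=ib:
underlying: li-faleir-va-ra-t
1. e -> o, i -> u / B C0 _: fires at position(s) 6: lifaloirvarat
2. g -> k, v -> f / _ #: no change
3. 0 -> e / C _ C: inserts after position(s) 8: lifaloirevarat
surface: lifaloirevarat


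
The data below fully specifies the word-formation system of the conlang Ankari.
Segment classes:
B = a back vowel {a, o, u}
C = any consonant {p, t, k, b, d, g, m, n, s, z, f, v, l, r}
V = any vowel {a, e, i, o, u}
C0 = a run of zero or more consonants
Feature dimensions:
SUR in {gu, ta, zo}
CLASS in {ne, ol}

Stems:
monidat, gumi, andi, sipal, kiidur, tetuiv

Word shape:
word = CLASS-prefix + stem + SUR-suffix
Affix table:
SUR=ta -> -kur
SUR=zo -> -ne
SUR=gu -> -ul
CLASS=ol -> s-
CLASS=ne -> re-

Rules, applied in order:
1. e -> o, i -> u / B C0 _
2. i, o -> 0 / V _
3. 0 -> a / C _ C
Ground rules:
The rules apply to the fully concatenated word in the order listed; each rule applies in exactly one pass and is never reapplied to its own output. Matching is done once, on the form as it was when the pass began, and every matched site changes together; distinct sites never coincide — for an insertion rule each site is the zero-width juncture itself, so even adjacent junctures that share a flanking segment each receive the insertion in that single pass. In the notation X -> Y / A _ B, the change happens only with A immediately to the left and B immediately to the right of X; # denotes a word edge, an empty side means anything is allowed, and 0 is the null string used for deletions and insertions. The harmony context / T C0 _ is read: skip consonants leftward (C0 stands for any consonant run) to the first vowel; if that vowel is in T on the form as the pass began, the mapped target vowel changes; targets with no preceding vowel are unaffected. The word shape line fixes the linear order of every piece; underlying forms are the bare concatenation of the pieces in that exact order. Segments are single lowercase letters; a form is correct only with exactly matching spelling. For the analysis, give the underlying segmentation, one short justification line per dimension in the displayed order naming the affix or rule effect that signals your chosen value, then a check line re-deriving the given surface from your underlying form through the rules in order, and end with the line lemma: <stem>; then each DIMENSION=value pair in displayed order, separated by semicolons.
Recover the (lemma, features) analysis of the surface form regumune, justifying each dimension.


underlying: re-gumi-ne
SUR=zo - signalled by the affix -ne
CLASS=ne - signalled by the affix re-
check: regumine -> regumune -> regumune -> regumune
lemma: gumi; SUR=zo; CLASS=ne


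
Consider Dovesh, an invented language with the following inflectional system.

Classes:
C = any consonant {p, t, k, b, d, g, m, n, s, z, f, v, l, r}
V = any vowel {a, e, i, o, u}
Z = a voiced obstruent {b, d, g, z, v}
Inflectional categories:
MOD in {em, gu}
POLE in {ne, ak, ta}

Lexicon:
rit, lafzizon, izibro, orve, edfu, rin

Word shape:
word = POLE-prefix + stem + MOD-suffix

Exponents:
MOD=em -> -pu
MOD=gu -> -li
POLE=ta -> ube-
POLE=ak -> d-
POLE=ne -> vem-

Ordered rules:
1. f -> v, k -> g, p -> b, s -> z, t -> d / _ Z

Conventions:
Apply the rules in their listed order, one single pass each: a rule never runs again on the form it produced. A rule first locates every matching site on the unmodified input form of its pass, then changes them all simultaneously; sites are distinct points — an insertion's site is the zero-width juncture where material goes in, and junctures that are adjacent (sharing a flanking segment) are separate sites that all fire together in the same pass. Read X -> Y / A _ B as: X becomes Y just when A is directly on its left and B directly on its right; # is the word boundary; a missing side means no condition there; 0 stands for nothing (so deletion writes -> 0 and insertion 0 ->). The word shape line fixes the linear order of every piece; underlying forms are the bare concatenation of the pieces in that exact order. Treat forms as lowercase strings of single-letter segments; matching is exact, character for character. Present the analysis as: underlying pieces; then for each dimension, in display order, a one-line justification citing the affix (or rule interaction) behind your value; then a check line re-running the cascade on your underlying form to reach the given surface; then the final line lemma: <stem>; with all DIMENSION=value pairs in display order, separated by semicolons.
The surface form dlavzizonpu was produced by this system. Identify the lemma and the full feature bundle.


underlying: d-lafzizon-pu
MOD=em - signalled by the affix -pu
POLE=ak - signalled by the affix d-
check: dlafzizonpu -> dlavzizonpu
lemma: lafzizon; MOD=em; POLE=ak


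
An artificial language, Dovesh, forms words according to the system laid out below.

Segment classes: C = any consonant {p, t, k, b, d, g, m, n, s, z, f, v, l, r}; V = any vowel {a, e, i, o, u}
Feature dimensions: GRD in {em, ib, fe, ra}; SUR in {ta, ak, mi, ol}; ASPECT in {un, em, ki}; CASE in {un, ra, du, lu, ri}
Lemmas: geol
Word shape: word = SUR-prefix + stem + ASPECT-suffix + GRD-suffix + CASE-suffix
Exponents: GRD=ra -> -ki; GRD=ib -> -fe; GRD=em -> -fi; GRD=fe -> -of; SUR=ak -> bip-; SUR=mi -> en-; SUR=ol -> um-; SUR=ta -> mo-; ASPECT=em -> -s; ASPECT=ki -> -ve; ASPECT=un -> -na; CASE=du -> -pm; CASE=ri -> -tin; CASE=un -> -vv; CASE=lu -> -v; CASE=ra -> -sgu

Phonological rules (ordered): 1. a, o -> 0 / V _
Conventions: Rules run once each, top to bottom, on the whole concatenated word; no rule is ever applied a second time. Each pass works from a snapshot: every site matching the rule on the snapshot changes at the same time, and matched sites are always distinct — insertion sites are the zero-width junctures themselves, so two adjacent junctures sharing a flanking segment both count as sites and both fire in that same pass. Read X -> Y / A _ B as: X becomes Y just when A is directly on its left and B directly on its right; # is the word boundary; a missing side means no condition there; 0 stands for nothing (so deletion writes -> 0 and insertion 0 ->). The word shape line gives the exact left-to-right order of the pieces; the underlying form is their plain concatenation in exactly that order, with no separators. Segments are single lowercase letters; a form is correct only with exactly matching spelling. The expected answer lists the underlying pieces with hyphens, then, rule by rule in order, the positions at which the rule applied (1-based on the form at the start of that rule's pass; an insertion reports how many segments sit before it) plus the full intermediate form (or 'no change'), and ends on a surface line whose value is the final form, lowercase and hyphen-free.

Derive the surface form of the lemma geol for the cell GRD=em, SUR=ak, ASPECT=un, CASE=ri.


underlying: bip-geol-na-fi-tin
1. a, o -> 0 / V _: fires at position(s) 6: bipgelnafitin
surface: bipgelnafitin


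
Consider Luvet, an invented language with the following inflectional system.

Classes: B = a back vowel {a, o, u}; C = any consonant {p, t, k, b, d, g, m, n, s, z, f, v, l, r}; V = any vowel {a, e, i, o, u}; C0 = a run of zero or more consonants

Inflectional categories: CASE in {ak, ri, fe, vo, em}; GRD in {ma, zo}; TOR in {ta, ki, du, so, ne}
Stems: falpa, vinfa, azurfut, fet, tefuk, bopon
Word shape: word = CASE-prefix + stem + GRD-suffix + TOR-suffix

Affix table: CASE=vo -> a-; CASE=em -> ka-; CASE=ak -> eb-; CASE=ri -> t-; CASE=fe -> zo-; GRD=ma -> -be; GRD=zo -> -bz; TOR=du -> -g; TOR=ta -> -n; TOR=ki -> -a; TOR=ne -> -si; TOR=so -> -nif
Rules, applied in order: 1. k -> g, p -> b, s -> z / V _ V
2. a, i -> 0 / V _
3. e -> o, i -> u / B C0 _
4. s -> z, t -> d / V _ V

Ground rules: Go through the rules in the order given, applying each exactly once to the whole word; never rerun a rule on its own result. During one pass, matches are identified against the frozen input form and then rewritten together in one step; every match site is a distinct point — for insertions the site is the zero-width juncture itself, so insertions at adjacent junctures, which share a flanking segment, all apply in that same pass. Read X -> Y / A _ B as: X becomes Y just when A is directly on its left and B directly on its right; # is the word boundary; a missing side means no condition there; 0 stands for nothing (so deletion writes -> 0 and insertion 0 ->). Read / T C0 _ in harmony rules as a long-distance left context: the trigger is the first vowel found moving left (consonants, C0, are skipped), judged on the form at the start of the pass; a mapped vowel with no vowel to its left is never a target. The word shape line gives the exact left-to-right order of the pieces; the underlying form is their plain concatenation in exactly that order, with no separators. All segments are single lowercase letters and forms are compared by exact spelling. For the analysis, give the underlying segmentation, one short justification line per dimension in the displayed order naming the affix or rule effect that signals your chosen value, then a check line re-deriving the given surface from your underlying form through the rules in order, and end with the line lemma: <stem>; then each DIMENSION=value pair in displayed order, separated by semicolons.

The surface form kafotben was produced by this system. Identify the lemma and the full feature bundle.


underlying: ka-fet-be-n
CASE=em - signalled by the affix ka-
GRD=ma - signalled by the affix -be
TOR=ta - signalled by the affix -n
check: kafetben -> kafetben -> kafetben -> kafotben -> kafotben
lemma: fet; CASE=em; GRD=ma; TOR=ta


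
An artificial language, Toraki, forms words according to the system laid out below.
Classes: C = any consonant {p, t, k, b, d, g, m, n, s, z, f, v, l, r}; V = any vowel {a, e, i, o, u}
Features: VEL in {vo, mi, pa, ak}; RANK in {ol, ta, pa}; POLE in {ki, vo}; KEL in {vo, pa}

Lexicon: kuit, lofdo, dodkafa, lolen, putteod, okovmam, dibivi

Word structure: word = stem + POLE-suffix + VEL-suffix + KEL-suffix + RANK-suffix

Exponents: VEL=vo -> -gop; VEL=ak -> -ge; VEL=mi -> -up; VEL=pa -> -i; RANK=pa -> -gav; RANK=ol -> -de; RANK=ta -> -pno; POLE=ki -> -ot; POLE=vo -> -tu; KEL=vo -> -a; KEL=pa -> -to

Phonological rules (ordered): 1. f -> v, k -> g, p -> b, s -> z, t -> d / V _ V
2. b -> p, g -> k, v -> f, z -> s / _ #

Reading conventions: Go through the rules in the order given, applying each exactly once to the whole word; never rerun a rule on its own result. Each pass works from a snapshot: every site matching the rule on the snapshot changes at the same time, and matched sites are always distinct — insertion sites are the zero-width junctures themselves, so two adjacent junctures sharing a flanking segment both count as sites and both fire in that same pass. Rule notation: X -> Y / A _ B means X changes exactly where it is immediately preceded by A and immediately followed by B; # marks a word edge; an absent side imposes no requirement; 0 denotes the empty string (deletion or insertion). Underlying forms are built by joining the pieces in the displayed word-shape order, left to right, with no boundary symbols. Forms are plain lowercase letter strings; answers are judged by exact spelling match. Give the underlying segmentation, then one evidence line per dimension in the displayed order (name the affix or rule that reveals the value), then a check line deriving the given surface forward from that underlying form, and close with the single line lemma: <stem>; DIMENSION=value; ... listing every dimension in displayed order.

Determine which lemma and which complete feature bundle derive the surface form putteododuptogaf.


underlying: putteod-ot-up-to-gav
VEL=mi - signalled by the affix -up
RANK=pa - signalled by the affix -gav
POLE=ki - signalled by the affix -ot
KEL=pa - signalled by the affix -to
check: putteodotuptogav -> putteododuptogav -> putteododuptogaf
lemma: putteod; VEL=mi; RANK=pa; POLE=ki; KEL=pa


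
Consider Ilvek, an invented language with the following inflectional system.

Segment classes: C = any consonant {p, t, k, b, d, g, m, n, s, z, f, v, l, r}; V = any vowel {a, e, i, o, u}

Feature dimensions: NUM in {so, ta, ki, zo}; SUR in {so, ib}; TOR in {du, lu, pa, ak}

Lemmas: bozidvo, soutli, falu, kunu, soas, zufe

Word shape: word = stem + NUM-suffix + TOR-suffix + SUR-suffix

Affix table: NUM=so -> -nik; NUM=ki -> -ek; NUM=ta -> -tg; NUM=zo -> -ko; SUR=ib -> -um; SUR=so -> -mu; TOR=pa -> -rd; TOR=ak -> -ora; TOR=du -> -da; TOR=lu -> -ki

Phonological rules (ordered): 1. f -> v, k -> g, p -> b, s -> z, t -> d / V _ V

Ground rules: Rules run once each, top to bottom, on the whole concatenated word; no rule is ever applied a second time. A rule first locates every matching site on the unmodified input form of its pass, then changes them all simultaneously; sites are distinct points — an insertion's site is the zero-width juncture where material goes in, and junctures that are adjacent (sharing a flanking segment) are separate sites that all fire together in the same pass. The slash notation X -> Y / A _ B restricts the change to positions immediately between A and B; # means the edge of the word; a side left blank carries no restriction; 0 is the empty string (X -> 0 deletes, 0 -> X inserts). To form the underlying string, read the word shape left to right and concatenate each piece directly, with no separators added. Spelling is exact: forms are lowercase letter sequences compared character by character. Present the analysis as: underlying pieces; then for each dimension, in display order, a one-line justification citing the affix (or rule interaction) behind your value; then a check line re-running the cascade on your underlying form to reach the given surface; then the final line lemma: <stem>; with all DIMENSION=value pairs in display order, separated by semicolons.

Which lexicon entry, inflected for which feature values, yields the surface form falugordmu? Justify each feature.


underlying: falu-ko-rd-mu
NUM=zo - signalled by the affix -ko
SUR=so - signalled by the affix -mu
TOR=pa - signalled by the affix -rd
check: falukordmu -> falugordmu
lemma: falu; NUM=zo; SUR=so; TOR=pa


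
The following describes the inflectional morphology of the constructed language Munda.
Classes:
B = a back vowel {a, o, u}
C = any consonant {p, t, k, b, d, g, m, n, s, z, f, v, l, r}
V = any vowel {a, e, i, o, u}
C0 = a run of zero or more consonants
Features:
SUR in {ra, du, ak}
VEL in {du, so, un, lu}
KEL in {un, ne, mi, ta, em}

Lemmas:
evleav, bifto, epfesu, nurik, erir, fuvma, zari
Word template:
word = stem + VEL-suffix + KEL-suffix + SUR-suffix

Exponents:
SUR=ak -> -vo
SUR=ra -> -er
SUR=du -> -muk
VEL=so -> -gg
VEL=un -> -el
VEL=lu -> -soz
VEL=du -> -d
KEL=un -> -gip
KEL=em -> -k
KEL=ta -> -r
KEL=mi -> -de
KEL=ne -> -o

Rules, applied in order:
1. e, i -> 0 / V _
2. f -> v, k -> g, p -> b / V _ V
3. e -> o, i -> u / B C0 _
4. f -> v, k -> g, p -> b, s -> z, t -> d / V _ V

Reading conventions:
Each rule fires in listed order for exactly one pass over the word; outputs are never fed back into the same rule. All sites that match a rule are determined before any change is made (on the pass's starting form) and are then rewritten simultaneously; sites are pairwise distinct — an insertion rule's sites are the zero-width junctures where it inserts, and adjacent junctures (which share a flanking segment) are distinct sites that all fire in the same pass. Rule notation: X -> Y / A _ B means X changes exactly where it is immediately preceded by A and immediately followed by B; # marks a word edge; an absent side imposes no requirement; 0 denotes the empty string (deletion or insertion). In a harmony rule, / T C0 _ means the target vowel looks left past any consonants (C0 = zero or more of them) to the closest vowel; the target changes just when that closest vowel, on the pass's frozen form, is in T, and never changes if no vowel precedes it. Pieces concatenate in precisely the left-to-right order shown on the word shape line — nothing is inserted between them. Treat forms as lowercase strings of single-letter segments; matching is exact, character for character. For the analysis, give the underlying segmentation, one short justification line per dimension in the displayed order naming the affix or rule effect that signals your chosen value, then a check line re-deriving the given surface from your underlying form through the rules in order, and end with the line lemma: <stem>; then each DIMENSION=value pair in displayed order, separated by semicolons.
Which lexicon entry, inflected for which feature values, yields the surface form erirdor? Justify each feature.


underlying: erir-d-o-er
SUR=ra - signalled by the affix -er
VEL=du - signalled by the affix -d
KEL=ne - signalled by the affix -o
check: erirdoer -> erirdor -> erirdor -> erirdor -> erirdor
lemma: erir; SUR=ra; VEL=du; KEL=ne
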